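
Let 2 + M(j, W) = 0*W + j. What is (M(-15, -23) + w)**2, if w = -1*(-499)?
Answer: 232324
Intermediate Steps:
M(j, W) = -2 + j (M(j, W) = -2 + (0*W + j) = -2 + (0 + j) = -2 + j)
w = 499
(M(-15, -23) + w)**2 = ((-2 - 15) + 499)**2 = (-17 + 499)**2 = 482**2 = 232324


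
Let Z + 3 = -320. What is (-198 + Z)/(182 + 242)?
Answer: -521/424 ≈ -1.2288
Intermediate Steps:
Z = -323 (Z = -3 - 320 = -323)
(-198 + Z)/(182 + 242) = (-198 - 323)/(182 + 242) = -521/424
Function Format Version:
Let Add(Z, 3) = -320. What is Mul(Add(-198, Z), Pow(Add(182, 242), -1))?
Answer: Rational(-521, 424) ≈ -1.2288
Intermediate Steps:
Z = -323 (Z = Add(-3, -320) = -323)
Mul(Add(-198, Z), Pow(Add(182, 242), -1)) = Mul(Add(-198, -323), Pow(Add(182, 242), -1)) = Mul(-521, Pow(424, -1)) = Mul(-521, Rational(1, 424)) = Rational(-521, 424)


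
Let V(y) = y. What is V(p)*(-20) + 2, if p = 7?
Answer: -138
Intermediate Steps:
V(p)*(-20) + 2 = 7*(-20) + 2 = -140 + 2 = -138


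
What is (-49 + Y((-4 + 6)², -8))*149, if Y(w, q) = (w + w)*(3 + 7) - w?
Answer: 4023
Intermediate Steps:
Y(w, q) = 19*w (Y(w, q) = (2*w)*10 - w = 20*w - w = 19*w)
(-49 + Y((-4 + 6)², -8))*149 = (-49 + 19*(-4 + 6)²)*149 = (-49 + 19*2²)*149 = (-49 + 19*4)*149 = (-49 + 76)*149 = 27*149 = 4023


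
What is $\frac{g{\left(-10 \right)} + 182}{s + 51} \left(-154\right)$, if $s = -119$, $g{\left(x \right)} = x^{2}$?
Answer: $\frac{10857}{17} \approx 638.65$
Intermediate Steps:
$\frac{g{\left(-10 \right)} + 182}{s + 51} \left(-154\right) = \frac{\left(-10\right)^{2} + 182}{-119 + 51} \left(-154\right) = \frac{100 + 182}{-68} \left(-154\right) = 282 \left(- \frac{1}{68}\right) \left(-154\right) = \left(- \frac{141}{34}\right) \left(-154\right) = \frac{10857}{17}$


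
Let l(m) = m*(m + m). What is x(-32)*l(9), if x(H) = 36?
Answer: 5832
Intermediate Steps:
l(m) = 2*m**2 (l(m) = m*(2*m) = 2*m**2)
x(-32)*l(9) = 36*(2*9**2) = 36*(2*81) = 36*162 = 5832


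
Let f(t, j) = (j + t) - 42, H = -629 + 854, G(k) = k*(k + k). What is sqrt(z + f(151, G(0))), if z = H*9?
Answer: sqrt(2134) ≈ 46.195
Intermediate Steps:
G(k) = 2*k**2 (G(k) = k*(2*k) = 2*k**2)
H = 225
f(t, j) = -42 + j + t
z = 2025 (z = 225*9 = 2025)
sqrt(z + f(151, G(0))) = sqrt(2025 + (-42 + 2*0**2 + 151)) = sqrt(2025 + (-42 + 2*0 + 151)) = sqrt(2025 + (-42 + 0 + 151)) = sqrt(2025 + 109) = sqrt(2134)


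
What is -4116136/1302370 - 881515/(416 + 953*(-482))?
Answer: -74095960393/59769666410 ≈ -1.2397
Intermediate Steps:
-4116136/1302370 - 881515/(416 + 953*(-482)) = -4116136*1/1302370 - 881515/(416 - 459346) = -2058068/651185 - 881515/(-458930) = -2058068/651185 - 881515*(-1/458930) = -2058068/651185 + 176303/91786 = -74095960393/59769666410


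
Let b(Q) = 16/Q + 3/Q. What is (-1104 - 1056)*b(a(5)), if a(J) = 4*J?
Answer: -2052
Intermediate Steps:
b(Q) = 19/Q
(-1104 - 1056)*b(a(5)) = (-1104 - 1056)*(19/((4*5))) = -41040/20 = -2160*19/20 = -2052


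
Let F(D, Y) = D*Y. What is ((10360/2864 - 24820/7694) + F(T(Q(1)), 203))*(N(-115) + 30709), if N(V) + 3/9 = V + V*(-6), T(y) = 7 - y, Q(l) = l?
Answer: 52494003709801/1377226 ≈ 3.8116e+7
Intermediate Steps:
N(V) = -1/3 - 5*V (N(V) = -1/3 + (V + V*(-6)) = -1/3 + (V - 6*V) = -1/3 - 5*V)
((10360/2864 - 24820/7694) + F(T(Q(1)), 203))*(N(-115) + 30709) = ((10360/2864 - 24820/7694) + (7 - 1*1)*203)*((-1/3 - 5*(-115)) + 30709) = ((10360*(1/2864) - 24820*1/7694) + (7 - 1)*203)*((-1/3 + 575) + 30709) = ((1295/358 - 12410/3847) + 6*203)*(1724/3 + 30709) = (539085/1377226 + 1218)*(93851/3) = (1678000353/1377226)*(93851/3) = 52494003709801/1377226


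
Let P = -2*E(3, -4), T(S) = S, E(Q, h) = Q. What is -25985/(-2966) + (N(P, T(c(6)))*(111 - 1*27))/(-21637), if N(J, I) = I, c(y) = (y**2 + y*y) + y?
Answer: 77543459/9167906 ≈ 8.4581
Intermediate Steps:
c(y) = y + 2*y**2 (c(y) = (y**2 + y**2) + y = 2*y**2 + y = y + 2*y**2)
P = -6 (P = -2*3 = -6)
-25985/(-2966) + (N(P, T(c(6)))*(111 - 1*27))/(-21637) = -25985/(-2966) + ((6*(1 + 2*6))*(111 - 1*27))/(-21637) = -25985*(-1/2966) + ((6*(1 + 12))*(111 - 27))*(-1/21637) = 25985/2966 + ((6*13)*84)*(-1/21637) = 25985/2966 + (78*84)*(-1/21637) = 25985/2966 + 6552*(-1/21637) = 25985/2966 - 936/3091 = 77543459/9167906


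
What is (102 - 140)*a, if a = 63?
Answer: -2394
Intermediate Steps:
(102 - 140)*a = (102 - 140)*63 = -38*63 = -2394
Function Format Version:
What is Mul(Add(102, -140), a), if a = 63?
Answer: -2394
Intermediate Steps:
Mul(Add(102, -140), a) = Mul(Add(102, -140), 63) = Mul(-38, 63) = -2394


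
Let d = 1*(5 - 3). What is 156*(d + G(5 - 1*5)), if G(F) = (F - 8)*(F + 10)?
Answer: -12168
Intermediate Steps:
G(F) = (-8 + F)*(10 + F)
d = 2 (d = 1*2 = 2)
156*(d + G(5 - 1*5)) = 156*(2 + (-80 + (5 - 1*5)**2 + 2*(5 - 1*5))) = 156*(2 + (-80 + (5 - 5)**2 + 2*(5 - 5))) = 156*(2 + (-80 + 0**2 + 2*0)) = 156*(2 + (-80 + 0 + 0)) = 156*(2 - 80) = 156*(-78) = -12168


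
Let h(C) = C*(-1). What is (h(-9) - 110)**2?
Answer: 10201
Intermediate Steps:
h(C) = -C
(h(-9) - 110)**2 = (-1*(-9) - 110)**2 = (9 - 110)**2 = (-101)**2 = 10201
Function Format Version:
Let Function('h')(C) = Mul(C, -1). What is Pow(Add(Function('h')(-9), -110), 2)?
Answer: 10201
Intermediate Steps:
Function('h')(C) = Mul(-1, C)
Pow(Add(Function('h')(-9), -110), 2) = Pow(Add(Mul(-1, -9), -110), 2) = Pow(Add(9, -110), 2) = Pow(-101, 2) = 10201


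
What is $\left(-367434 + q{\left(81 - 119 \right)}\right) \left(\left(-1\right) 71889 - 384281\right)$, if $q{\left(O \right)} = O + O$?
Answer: $167647036700$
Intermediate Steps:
$q{\left(O \right)} = 2 O$
$\left(-367434 + q{\left(81 - 119 \right)}\right) \left(\left(-1\right) 71889 - 384281\right) = \left(-367434 + 2 \left(81 - 119\right)\right) \left(\left(-1\right) 71889 - 384281\right) = \left(-367434 + 2 \left(81 - 119\right)\right) \left(-71889 - 384281\right) = \left(-367434 + 2 \left(-38\right)\right) \left(-456170\right) = \left(-367434 - 76\right) \left(-456170\right) = \left(-367510\right) \left(-456170\right) = 167647036700$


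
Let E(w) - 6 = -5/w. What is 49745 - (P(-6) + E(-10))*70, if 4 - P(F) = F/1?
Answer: 48590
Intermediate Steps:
E(w) = 6 - 5/w
P(F) = 4 - F (P(F) = 4 - F/1 = 4 - F)
49745 - (P(-6) + E(-10))*70 = 49745 - ((4 - 1*(-6)) + (6 - 5/(-10)))*70 = 49745 - ((4 + 6) + (6 - 5*(-1/10)))*70 = 49745 - (10 + (6 + 1/2))*70 = 49745 - (10 + 13/2)*70 = 49745 - 33*70/2 = 49745 - 1*1155 = 49745 - 1155 = 48590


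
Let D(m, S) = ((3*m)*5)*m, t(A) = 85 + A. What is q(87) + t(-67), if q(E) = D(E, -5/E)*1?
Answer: 113553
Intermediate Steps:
D(m, S) = 15*m² (D(m, S) = (15*m)*m = 15*m²)
q(E) = 15*E² (q(E) = (15*E²)*1 = 15*E²)
q(87) + t(-67) = 15*87² + (85 - 67) = 15*7569 + 18 = 113535 + 18 = 113553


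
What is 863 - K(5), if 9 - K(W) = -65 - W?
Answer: 784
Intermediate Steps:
K(W) = 74 + W (K(W) = 9 - (-65 - W) = 9 + (65 + W) = 74 + W)
863 - K(5) = 863 - (74 + 5) = 863 - 1*79 = 863 - 79 = 784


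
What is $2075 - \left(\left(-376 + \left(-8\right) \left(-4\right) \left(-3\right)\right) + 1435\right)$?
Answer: $1112$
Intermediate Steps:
$2075 - \left(\left(-376 + \left(-8\right) \left(-4\right) \left(-3\right)\right) + 1435\right) = 2075 - \left(\left(-376 + 32 \left(-3\right)\right) + 1435\right) = 2075 - \left(\left(-376 - 96\right) + 1435\right) = 2075 - \left(-472 + 1435\right) = 2075 - 963 = 1112$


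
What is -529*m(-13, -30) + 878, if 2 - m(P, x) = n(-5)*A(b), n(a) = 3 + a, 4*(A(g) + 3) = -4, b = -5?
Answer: 4052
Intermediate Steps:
A(g) = -4 (A(g) = -3 + (¼)*(-4) = -3 - 1 = -4)
m(P, x) = -6 (m(P, x) = 2 - (3 - 5)*(-4) = 2 - (-2)*(-4) = 2 - 1*8 = 2 - 8 = -6)
-529*m(-13, -30) + 878 = -529*(-6) + 878 = 3174 + 878 = 4052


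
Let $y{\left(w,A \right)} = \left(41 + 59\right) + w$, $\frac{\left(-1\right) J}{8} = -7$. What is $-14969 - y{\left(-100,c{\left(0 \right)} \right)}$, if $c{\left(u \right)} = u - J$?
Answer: $-14969$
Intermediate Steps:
$J = 56$ ($J = \left(-8\right) \left(-7\right) = 56$)
$c{\left(u \right)} = -56 + u$ ($c{\left(u \right)} = u - 56 = -56 + u$)
$y{\left(w,A \right)} = 100 + w$
$-14969 - y{\left(-100,c{\left(0 \right)} \right)} = -14969 - \left(100 - 100\right) = -14969 - 0 = -14969 + 0 = -14969$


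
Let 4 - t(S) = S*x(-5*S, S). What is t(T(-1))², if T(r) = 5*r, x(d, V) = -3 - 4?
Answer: 961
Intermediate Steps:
x(d, V) = -7
t(S) = 4 + 7*S (t(S) = 4 - S*(-7) = 4 - (-7)*S = 4 + 7*S)
t(T(-1))² = (4 + 7*(5*(-1)))² = (4 + 7*(-5))² = (4 - 35)² = (-31)² = 961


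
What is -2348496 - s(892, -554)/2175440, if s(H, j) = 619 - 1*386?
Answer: -5109012138473/2175440 ≈ -2.3485e+6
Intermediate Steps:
s(H, j) = 233 (s(H, j) = 619 - 386 = 233)
-2348496 - s(892, -554)/2175440 = -2348496 - 233/2175440 = -5109012138473/2175440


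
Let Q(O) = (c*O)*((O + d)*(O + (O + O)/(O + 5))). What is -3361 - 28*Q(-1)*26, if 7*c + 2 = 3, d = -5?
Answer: -2425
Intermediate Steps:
c = 1/7 (c = -2/7 + (1/7)*3 = -2/7 + 3/7 = 1/7 ≈ 0.14286)
Q(O) = O*(-5 + O)*(O + 2*O/(5 + O))/7 (Q(O) = (O/7)*((O - 5)*(O + (O + O)/(O + 5))) = (O/7)*((-5 + O)*(O + (2*O)/(5 + O))) = (O/7)*((-5 + O)*(O + 2*O/(5 + O))) = O*(-5 + O)*(O + 2*O/(5 + O))/7)
-3361 - 28*Q(-1)*26 = -3361 - 4*(-1)**2*(-35 + (-1)**2 + 2*(-1))/(5 - 1)*26 = -3361 - 4*(-35 + 1 - 2)/4*26 = -3361 - 4*(-36)/4*26 = -3361 - 28*(-9/7)*26 = -3361 + 36*26 = -3361 + 936 = -2425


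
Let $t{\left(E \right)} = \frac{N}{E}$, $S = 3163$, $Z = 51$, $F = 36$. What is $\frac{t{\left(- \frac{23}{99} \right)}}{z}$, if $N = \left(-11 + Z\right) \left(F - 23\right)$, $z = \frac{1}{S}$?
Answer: $- \frac{162831240}{23} \approx -7.0796 \cdot 10^{6}$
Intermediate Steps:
$z = \frac{1}{3163} \approx 0.00031616$
$N = 520$ ($N = \left(-11 + 51\right) \left(36 - 23\right) = 40 \cdot 13 = 520$)
$t{\left(E \right)} = \frac{520}{E}$
$\frac{t{\left(- \frac{23}{99} \right)}}{z} = \frac{520}{\left(-23\right) \frac{1}{99}} \frac{1}{\frac{1}{3163}} = \frac{520}{\left(-23\right) \frac{1}{99}} \cdot 3163 = \frac{520}{- \frac{23}{99}} \cdot 3163 = 520 \left(- \frac{99}{23}\right) 3163 = \left(- \frac{51480}{23}\right) 3163 = - \frac{162831240}{23}$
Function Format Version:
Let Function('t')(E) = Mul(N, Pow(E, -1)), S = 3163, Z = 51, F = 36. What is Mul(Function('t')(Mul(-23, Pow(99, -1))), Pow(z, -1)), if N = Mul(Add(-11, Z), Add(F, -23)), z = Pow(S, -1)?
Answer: Rational(-162831240, 23) ≈ -7.0796e+6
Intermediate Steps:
z = Rational(1, 3163) (z = Pow(3163, -1) = Rational(1, 3163) ≈ 0.00031616)
N = 520 (N = Mul(Add(-11, 51), Add(36, -23)) = Mul(40, 13) = 520)
Function('t')(E) = Mul(520, Pow(E, -1))
Mul(Function('t')(Mul(-23, Pow(99, -1))), Pow(z, -1)) = Mul(Mul(520, Pow(Mul(-23, Pow(99, -1)), -1)), Pow(Rational(1, 3163), -1)) = Mul(Mul(520, Pow(Mul(-23, Rational(1, 99)), -1)), 3163) = Mul(Mul(520, Pow(Rational(-23, 99), -1)), 3163) = Mul(Mul(520, Rational(-99, 23)), 3163) = Mul(Rational(-51480, 23), 3163) = Rational(-162831240, 23)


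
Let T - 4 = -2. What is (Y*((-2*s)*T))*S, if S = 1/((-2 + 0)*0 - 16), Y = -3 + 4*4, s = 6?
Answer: 39/2 ≈ 19.500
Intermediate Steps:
T = 2 (T = 4 - 2 = 2)
Y = 13 (Y = -3 + 16 = 13)
S = -1/16 (S = 1/(-2*0 - 16) = 1/(0 - 16) = 1/(-16) = -1/16 ≈ -0.062500)
(Y*((-2*s)*T))*S = (13*(-2*6*2))*(-1/16) = (13*(-12*2))*(-1/16) = (13*(-24))*(-1/16) = -312*(-1/16) = 39/2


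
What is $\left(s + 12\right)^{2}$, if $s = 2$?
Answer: $196$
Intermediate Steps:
$\left(s + 12\right)^{2} = \left(2 + 12\right)^{2} = 14^{2} = 196$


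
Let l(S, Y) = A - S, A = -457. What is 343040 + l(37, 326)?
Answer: 342546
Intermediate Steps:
l(S, Y) = -457 - S
343040 + l(37, 326) = 343040 + (-457 - 1*37) = 343040 + (-457 - 37) = 343040 - 494 = 342546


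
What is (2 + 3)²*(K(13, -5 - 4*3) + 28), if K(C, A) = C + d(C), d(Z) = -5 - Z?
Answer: 575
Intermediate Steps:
K(C, A) = -5 (K(C, A) = C + (-5 - C) = -5)
(2 + 3)²*(K(13, -5 - 4*3) + 28) = (2 + 3)²*(-5 + 28) = 5²*23 = 25*23 = 575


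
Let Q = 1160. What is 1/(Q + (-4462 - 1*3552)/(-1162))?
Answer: 581/677967 ≈ 0.00085697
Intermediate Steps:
1/(Q + (-4462 - 1*3552)/(-1162)) = 1/(1160 + (-4462 - 1*3552)/(-1162)) = 1/(1160 + (-4462 - 3552)*(-1/1162)) = 1/(1160 - 8014*(-1/1162)) = 1/(1160 + 4007/581) = 1/(677967/581) = 581/677967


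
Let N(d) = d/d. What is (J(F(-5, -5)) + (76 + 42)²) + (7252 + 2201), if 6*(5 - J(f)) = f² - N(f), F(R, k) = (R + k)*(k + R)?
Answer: 43431/2 ≈ 21716.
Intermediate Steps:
N(d) = 1
F(R, k) = (R + k)² (F(R, k) = (R + k)*(R + k) = (R + k)²)
J(f) = 31/6 - f²/6 (J(f) = 5 - (f² - 1*1)/6 = 5 - (f² - 1)/6 = 5 - (-1 + f²)/6 = 5 + (⅙ - f²/6) = 31/6 - f²/6)
(J(F(-5, -5)) + (76 + 42)²) + (7252 + 2201) = ((31/6 - (-5 - 5)⁴/6) + (76 + 42)²) + (7252 + 2201) = ((31/6 - ((-10)²)²/6) + 118²) + 9453 = ((31/6 - ⅙*100²) + 13924) + 9453 = ((31/6 - ⅙*10000) + 13924) + 9453 = ((31/6 - 5000/3) + 13924) + 9453 = (-3323/2 + 13924) + 9453 = 24525/2 + 9453 = 43431/2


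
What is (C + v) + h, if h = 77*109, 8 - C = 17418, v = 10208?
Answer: 1191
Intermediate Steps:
C = -17410 (C = 8 - 1*17418 = 8 - 17418 = -17410)
h = 8393
(C + v) + h = (-17410 + 10208) + 8393 = -7202 + 8393 = 1191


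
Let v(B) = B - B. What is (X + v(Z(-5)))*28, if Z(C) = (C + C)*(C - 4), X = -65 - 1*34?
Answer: -2772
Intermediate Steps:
X = -99 (X = -65 - 34 = -99)
Z(C) = 2*C*(-4 + C) (Z(C) = (2*C)*(-4 + C) = 2*C*(-4 + C))
v(B) = 0
(X + v(Z(-5)))*28 = (-99 + 0)*28 = -99*28 = -2772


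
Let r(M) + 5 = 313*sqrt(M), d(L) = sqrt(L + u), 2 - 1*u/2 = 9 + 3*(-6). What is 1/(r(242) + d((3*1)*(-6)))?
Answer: 3/23708489 + 3443*sqrt(2)/23708489 ≈ 0.00020550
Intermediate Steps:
u = 22 (u = 4 - 2*(9 + 3*(-6)) = 4 - 2*(9 - 18) = 4 - 2*(-9) = 4 + 18 = 22)
d(L) = sqrt(22 + L) (d(L) = sqrt(L + 22) = sqrt(22 + L))
r(M) = -5 + 313*sqrt(M)
1/(r(242) + d((3*1)*(-6))) = 1/((-5 + 313*sqrt(242)) + sqrt(22 + (3*1)*(-6))) = 1/((-5 + 313*(11*sqrt(2))) + sqrt(22 + 3*(-6))) = 1/((-5 + 3443*sqrt(2)) + sqrt(22 - 18)) = 1/((-5 + 3443*sqrt(2)) + sqrt(4)) = 1/((-5 + 3443*sqrt(2)) + 2) = 1/(-3 + 3443*sqrt(2))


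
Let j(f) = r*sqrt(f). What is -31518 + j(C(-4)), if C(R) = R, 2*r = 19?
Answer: -31518 + 19*I ≈ -31518.0 + 19.0*I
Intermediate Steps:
r = 19/2 (r = (1/2)*19 = 19/2 ≈ 9.5000)
j(f) = 19*sqrt(f)/2
-31518 + j(C(-4)) = -31518 + 19*sqrt(-4)/2 = -31518 + 19*(2*I)/2 = -31518 + 19*I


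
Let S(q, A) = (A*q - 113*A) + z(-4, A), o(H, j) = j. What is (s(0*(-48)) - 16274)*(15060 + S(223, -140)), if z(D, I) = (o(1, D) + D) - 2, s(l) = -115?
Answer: 5736150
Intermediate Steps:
z(D, I) = -2 + 2*D (z(D, I) = (D + D) - 2 = 2*D - 2 = -2 + 2*D)
S(q, A) = -10 - 113*A + A*q (S(q, A) = (A*q - 113*A) + (-2 + 2*(-4)) = (-113*A + A*q) + (-2 - 8) = (-113*A + A*q) - 10 = -10 - 113*A + A*q)
(s(0*(-48)) - 16274)*(15060 + S(223, -140)) = (-115 - 16274)*(15060 + (-10 - 113*(-140) - 140*223)) = -16389*(15060 + (-10 + 15820 - 31220)) = -16389*(15060 - 15410) = -16389*(-350) = 5736150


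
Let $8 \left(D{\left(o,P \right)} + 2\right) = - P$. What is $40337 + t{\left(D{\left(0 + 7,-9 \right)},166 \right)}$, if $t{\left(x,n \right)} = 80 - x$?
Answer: $\frac{323343}{8} \approx 40418.0$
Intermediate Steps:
$D{\left(o,P \right)} = -2 - \frac{P}{8}$ ($D{\left(o,P \right)} = -2 + \frac{\left(-1\right) P}{8} = -2 - \frac{P}{8}$)
$40337 + t{\left(D{\left(0 + 7,-9 \right)},166 \right)} = 40337 + \left(80 - \left(-2 - - \frac{9}{8}\right)\right) = 40337 + \left(80 - \left(-2 + \frac{9}{8}\right)\right) = 40337 + \left(80 - - \frac{7}{8}\right) = 40337 + \left(80 + \frac{7}{8}\right) = 40337 + \frac{647}{8} = \frac{323343}{8}$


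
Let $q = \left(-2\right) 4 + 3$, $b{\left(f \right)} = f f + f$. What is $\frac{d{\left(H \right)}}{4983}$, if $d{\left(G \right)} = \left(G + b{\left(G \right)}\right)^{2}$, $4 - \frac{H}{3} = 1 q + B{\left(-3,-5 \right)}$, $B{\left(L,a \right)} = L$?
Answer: $\frac{623808}{1661} \approx 375.56$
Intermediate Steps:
$b{\left(f \right)} = f + f^{2}$ ($b{\left(f \right)} = f^{2} + f = f + f^{2}$)
$q = -5$ ($q = -8 + 3 = -5$)
$H = 36$ ($H = 12 - 3 \left(1 \left(-5\right) - 3\right) = 12 - 3 \left(-5 - 3\right) = 12 - -24 = 12 + 24 = 36$)
$d{\left(G \right)} = \left(G + G \left(1 + G\right)\right)^{2}$
$\frac{d{\left(H \right)}}{4983} = \frac{36^{2} \left(2 + 36\right)^{2}}{4983} = 1296 \cdot 38^{2} \cdot \frac{1}{4983} = 1296 \cdot 1444 \cdot \frac{1}{4983} = 1871424 \cdot \frac{1}{4983} = \frac{623808}{1661}$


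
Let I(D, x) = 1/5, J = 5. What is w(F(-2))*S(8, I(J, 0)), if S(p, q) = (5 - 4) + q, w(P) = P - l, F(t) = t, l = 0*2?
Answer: -12/5 ≈ -2.4000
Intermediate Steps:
l = 0
I(D, x) = ⅕
w(P) = P (w(P) = P - 1*0 = P + 0 = P)
S(p, q) = 1 + q
w(F(-2))*S(8, I(J, 0)) = -2*(1 + ⅕) = -2*6/5 = -12/5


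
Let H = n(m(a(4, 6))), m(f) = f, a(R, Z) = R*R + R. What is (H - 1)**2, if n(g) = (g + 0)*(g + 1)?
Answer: 175561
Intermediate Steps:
a(R, Z) = R + R**2 (a(R, Z) = R**2 + R = R + R**2)
n(g) = g*(1 + g)
H = 420 (H = (4*(1 + 4))*(1 + 4*(1 + 4)) = (4*5)*(1 + 4*5) = 20*(1 + 20) = 20*21 = 420)
(H - 1)**2 = (420 - 1)**2 = 419**2 = 175561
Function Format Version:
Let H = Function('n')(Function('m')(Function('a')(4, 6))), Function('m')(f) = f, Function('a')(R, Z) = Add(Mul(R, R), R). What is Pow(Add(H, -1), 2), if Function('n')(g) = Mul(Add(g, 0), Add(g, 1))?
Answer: 175561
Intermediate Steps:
Function('a')(R, Z) = Add(R, Pow(R, 2)) (Function('a')(R, Z) = Add(Pow(R, 2), R) = Add(R, Pow(R, 2)))
Function('n')(g) = Mul(g, Add(1, g))
H = 420 (H = Mul(Mul(4, Add(1, 4)), Add(1, Mul(4, Add(1, 4)))) = Mul(Mul(4, 5), Add(1, Mul(4, 5))) = Mul(20, Add(1, 20)) = Mul(20, 21) = 420)
Pow(Add(H, -1), 2) = Pow(Add(420, -1), 2) = Pow(419, 2) = 175561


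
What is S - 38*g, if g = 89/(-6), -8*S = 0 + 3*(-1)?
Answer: 13537/24 ≈ 564.04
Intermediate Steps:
S = 3/8 (S = -(0 + 3*(-1))/8 = -(0 - 3)/8 = -⅛*(-3) = 3/8 ≈ 0.37500)
g = -89/6 (g = 89*(-⅙) = -89/6 ≈ -14.833)
S - 38*g = 3/8 - 38*(-89/6) = 3/8 + 1691/3 = 13537/24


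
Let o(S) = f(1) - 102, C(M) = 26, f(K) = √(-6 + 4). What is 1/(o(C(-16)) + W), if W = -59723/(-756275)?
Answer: -58293924301925/5942520714178179 - 571951875625*I*√2/5942520714178179 ≈ -0.0098096 - 0.00013611*I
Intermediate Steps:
f(K) = I*√2 (f(K) = √(-2) = I*√2)
W = 59723/756275 (W = -59723*(-1/756275) = 59723/756275 ≈ 0.078970)
o(S) = -102 + I*√2 (o(S) = I*√2 - 102 = -102 + I*√2)
1/(o(C(-16)) + W) = 1/((-102 + I*√2) + 59723/756275) = 1/(-77080327/756275 + I*√2)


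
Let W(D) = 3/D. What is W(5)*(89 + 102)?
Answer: 573/5 ≈ 114.60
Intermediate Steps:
W(5)*(89 + 102) = (3/5)*(89 + 102) = (3*(⅕))*191 = (⅗)*191 = 573/5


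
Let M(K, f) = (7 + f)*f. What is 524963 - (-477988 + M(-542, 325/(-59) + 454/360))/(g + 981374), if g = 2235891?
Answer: 190486712090359758131/362857302666000 ≈ 5.2496e+5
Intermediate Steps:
M(K, f) = f*(7 + f)
524963 - (-477988 + M(-542, 325/(-59) + 454/360))/(g + 981374) = 524963 - (-477988 + (325/(-59) + 454/360)*(7 + (325/(-59) + 454/360)))/(2235891 + 981374) = 524963 - (-477988 + (325*(-1/59) + 454*(1/360))*(7 + (325*(-1/59) + 454*(1/360))))/3217265 = 524963 - (-477988 + (-325/59 + 227/180)*(7 + (-325/59 + 227/180)))/3217265 = 524963 - (-477988 - 45107*(7 - 45107/10620)/10620)/3217265 = 524963 - (-477988 - 45107/10620*29233/10620)/3217265 = 524963 - (-477988 - 1318612931/112784400)/3217265 = 524963 - (-53910908400131)/(112784400*3217265) = 524963 - 1*(-53910908400131/362857302666000) = 524963 + 53910908400131/362857302666000 = 190486712090359758131/362857302666000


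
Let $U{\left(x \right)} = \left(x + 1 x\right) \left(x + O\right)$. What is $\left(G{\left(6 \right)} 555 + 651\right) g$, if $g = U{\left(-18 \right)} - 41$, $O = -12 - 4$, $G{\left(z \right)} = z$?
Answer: $4709523$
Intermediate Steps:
$O = -16$ ($O = -12 - 4 = -16$)
$U{\left(x \right)} = 2 x \left(-16 + x\right)$ ($U{\left(x \right)} = \left(x + 1 x\right) \left(x - 16\right) = \left(x + x\right) \left(-16 + x\right) = 2 x \left(-16 + x\right)$)
$g = 1183$ ($g = 2 \left(-18\right) \left(-16 - 18\right) - 41 = 2 \left(-18\right) \left(-34\right) - 41 = 1224 - 41 = 1183$)
$\left(G{\left(6 \right)} 555 + 651\right) g = \left(6 \cdot 555 + 651\right) 1183 = \left(3330 + 651\right) 1183 = 3981 \cdot 1183 = 4709523$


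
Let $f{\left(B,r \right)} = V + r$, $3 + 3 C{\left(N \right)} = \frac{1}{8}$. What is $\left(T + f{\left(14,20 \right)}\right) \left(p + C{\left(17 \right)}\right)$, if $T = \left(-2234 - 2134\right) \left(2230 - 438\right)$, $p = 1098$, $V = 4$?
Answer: $-8587019047$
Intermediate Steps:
$C{\left(N \right)} = - \frac{23}{24}$ ($C{\left(N \right)} = -1 + \frac{1}{3 \cdot 8} = -1 + \frac{1}{3} \cdot \frac{1}{8} = -1 + \frac{1}{24} = - \frac{23}{24}$)
$f{\left(B,r \right)} = 4 + r$
$T = -7827456$ ($T = \left(-4368\right) 1792 = -7827456$)
$\left(T + f{\left(14,20 \right)}\right) \left(p + C{\left(17 \right)}\right) = \left(-7827456 + \left(4 + 20\right)\right) \left(1098 - \frac{23}{24}\right) = \left(-7827456 + 24\right) \frac{26329}{24} = \left(-7827432\right) \frac{26329}{24} = -8587019047$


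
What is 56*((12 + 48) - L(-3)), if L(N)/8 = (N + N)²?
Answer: -12768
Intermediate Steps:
L(N) = 32*N² (L(N) = 8*(N + N)² = 8*(2*N)² = 8*(4*N²) = 32*N²)
56*((12 + 48) - L(-3)) = 56*((12 + 48) - 32*(-3)²) = 56*(60 - 32*9) = 56*(60 - 1*288) = 56*(60 - 288) = 56*(-228) = -12768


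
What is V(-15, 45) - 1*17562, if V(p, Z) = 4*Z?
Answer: -17382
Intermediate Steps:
V(-15, 45) - 1*17562 = 4*45 - 1*17562 = 180 - 17562 = -17382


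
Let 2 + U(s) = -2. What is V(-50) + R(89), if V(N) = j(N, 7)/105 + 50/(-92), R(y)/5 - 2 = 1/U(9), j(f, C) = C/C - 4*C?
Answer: 25597/3220 ≈ 7.9494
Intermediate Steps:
U(s) = -4 (U(s) = -2 - 2 = -4)
j(f, C) = 1 - 4*C
R(y) = 35/4 (R(y) = 10 + 5/(-4) = 10 + 5*(-¼) = 10 - 5/4 = 35/4)
V(N) = -1289/1610 (V(N) = (1 - 4*7)/105 + 50/(-92) = (1 - 28)*(1/105) + 50*(-1/92) = -27*1/105 - 25/46 = -9/35 - 25/46 = -1289/1610)
V(-50) + R(89) = -1289/1610 + 35/4 = 25597/3220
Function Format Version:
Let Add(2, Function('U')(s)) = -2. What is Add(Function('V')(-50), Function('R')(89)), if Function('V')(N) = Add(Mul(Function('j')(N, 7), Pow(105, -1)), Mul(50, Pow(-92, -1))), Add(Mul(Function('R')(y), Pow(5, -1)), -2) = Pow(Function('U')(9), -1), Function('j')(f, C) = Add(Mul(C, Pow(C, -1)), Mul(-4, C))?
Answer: Rational(25597, 3220) ≈ 7.9494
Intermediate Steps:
Function('U')(s) = -4 (Function('U')(s) = Add(-2, -2) = -4)
Function('j')(f, C) = Add(1, Mul(-4, C))
Function('R')(y) = Rational(35, 4) (Function('R')(y) = Add(10, Mul(5, Pow(-4, -1))) = Add(10, Mul(5, Rational(-1, 4))) = Add(10, Rational(-5, 4)) = Rational(35, 4))
Function('V')(N) = Rational(-1289, 1610) (Function('V')(N) = Add(Mul(Add(1, Mul(-4, 7)), Pow(105, -1)), Mul(50, Pow(-92, -1))) = Add(Mul(Add(1, -28), Rational(1, 105)), Mul(50, Rational(-1, 92))) = Add(Mul(-27, Rational(1, 105)), Rational(-25, 46)) = Add(Rational(-9, 35), Rational(-25, 46)) = Rational(-1289, 1610))
Add(Function('V')(-50), Function('R')(89)) = Add(Rational(-1289, 1610), Rational(35, 4)) = Rational(25597, 3220)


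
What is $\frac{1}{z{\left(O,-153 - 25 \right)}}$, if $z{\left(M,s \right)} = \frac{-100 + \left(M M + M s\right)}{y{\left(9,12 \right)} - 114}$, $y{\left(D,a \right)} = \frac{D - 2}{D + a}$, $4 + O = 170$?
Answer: $\frac{341}{6276} \approx 0.054334$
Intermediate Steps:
$O = 166$ ($O = -4 + 170 = 166$)
$y{\left(D,a \right)} = \frac{-2 + D}{D + a}$
$z{\left(M,s \right)} = \frac{300}{341} - \frac{3 M^{2}}{341} - \frac{3 M s}{341}$ ($z{\left(M,s \right)} = \frac{-100 + \left(M M + M s\right)}{\frac{-2 + 9}{9 + 12} - 114} = \frac{-100 + \left(M^{2} + M s\right)}{\frac{1}{21} \cdot 7 - 114} = \frac{-100 + M^{2} + M s}{\frac{1}{21} \cdot 7 - 114} = \frac{-100 + M^{2} + M s}{\frac{1}{3} - 114} = \frac{-100 + M^{2} + M s}{- \frac{341}{3}} = \left(-100 + M^{2} + M s\right) \left(- \frac{3}{341}\right) = \frac{300}{341} - \frac{3 M^{2}}{341} - \frac{3 M s}{341}$)
$\frac{1}{z{\left(O,-153 - 25 \right)}} = \frac{1}{\frac{300}{341} - \frac{3 \cdot 166^{2}}{341} - \frac{498 \left(-153 - 25\right)}{341}} = \frac{1}{\frac{300}{341} - \frac{82668}{341} - \frac{498 \left(-153 - 25\right)}{341}} = \frac{1}{\frac{300}{341} - \frac{82668}{341} - \frac{498}{341} \left(-178\right)} = \frac{1}{\frac{300}{341} - \frac{82668}{341} + \frac{88644}{341}} = \frac{1}{\frac{6276}{341}} = \frac{341}{6276}$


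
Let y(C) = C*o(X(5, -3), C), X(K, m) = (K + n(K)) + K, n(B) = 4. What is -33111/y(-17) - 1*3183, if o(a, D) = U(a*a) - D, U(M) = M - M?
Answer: -886776/289 ≈ -3068.4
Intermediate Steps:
U(M) = 0
X(K, m) = 4 + 2*K (X(K, m) = (K + 4) + K = (4 + K) + K = 4 + 2*K)
o(a, D) = -D (o(a, D) = 0 - D = -D)
y(C) = -C**2 (y(C) = C*(-C) = -C**2)
-33111/y(-17) - 1*3183 = -33111/((-1*(-17)**2)) - 1*3183 = -33111/((-1*289)) - 3183 = -33111/(-289) - 3183 = -33111*(-1/289) - 3183 = 33111/289 - 3183 = -886776/289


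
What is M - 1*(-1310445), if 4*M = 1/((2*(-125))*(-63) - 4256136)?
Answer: 22227170527079/16961544 ≈ 1.3104e+6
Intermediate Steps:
M = -1/16961544 (M = 1/(4*((2*(-125))*(-63) - 4256136)) = 1/(4*(-250*(-63) - 4256136)) = 1/(4*(15750 - 4256136)) = (1/4)/(-4240386) = (1/4)*(-1/4240386) = -1/16961544 ≈ -5.8957e-8)
M - 1*(-1310445) = -1/16961544 - 1*(-1310445) = -1/16961544 + 1310445 = 22227170527079/16961544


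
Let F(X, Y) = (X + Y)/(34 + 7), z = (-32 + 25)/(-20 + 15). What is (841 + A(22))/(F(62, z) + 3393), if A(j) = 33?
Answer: 89585/347941 ≈ 0.25747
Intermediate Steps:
z = 7/5 (z = -7/(-5) = -7*(-⅕) = 7/5 ≈ 1.4000)
F(X, Y) = X/41 + Y/41 (F(X, Y) = (X + Y)/41 = (X + Y)*(1/41) = X/41 + Y/41)
(841 + A(22))/(F(62, z) + 3393) = (841 + 33)/(((1/41)*62 + (1/41)*(7/5)) + 3393) = 874/((62/41 + 7/205) + 3393) = 874/(317/205 + 3393) = 874/(695882/205) = 874*(205/695882) = 89585/347941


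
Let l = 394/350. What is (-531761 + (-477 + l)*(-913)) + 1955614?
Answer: 325207089/175 ≈ 1.8583e+6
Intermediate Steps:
l = 197/175 (l = 394*(1/350) = 197/175 ≈ 1.1257)
(-531761 + (-477 + l)*(-913)) + 1955614 = (-531761 + (-477 + 197/175)*(-913)) + 1955614 = (-531761 - 83278/175*(-913)) + 1955614 = (-531761 + 76032814/175) + 1955614 = -17025361/175 + 1955614 = 325207089/175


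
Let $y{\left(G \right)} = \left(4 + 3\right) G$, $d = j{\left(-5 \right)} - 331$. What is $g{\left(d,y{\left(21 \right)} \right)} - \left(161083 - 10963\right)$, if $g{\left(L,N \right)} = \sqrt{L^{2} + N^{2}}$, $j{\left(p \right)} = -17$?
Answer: $-150120 + 3 \sqrt{15857} \approx -1.4974 \cdot 10^{5}$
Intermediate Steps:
$d = -348$ ($d = -17 - 331 = -348$)
$y{\left(G \right)} = 7 G$
$g{\left(d,y{\left(21 \right)} \right)} - \left(161083 - 10963\right) = \sqrt{\left(-348\right)^{2} + \left(7 \cdot 21\right)^{2}} - \left(161083 - 10963\right) = \sqrt{121104 + 147^{2}} - \left(161083 - 10963\right) = \sqrt{121104 + 21609} - 150120 = \sqrt{142713} - 150120 = 3 \sqrt{15857} - 150120 = -150120 + 3 \sqrt{15857}$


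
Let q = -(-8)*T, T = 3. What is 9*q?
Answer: 216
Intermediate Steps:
q = 24 (q = -(-8)*3 = -1*(-24) = 24)
9*q = 9*24 = 216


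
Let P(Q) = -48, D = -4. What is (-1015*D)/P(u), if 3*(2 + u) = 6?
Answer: -1015/12 ≈ -84.583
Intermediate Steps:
u = 0 (u = -2 + (1/3)*6 = -2 + 2 = 0)
(-1015*D)/P(u) = -1015*(-4)/(-48) = 4060*(-1/48) = -1015/12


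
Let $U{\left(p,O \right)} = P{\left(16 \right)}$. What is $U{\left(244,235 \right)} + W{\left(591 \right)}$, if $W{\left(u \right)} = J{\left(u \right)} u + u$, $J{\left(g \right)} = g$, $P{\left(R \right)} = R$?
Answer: $349888$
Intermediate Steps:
$W{\left(u \right)} = u + u^{2}$ ($W{\left(u \right)} = u u + u = u^{2} + u = u + u^{2}$)
$U{\left(p,O \right)} = 16$
$U{\left(244,235 \right)} + W{\left(591 \right)} = 16 + 591 \left(1 + 591\right) = 16 + 591 \cdot 592 = 16 + 349872 = 349888$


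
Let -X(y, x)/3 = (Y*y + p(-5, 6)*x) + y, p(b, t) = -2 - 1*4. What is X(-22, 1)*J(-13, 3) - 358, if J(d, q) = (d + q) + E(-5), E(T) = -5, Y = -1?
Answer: -628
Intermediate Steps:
p(b, t) = -6 (p(b, t) = -2 - 4 = -6)
X(y, x) = 18*x (X(y, x) = -3*((-y - 6*x) + y) = -(-18)*x = 18*x)
J(d, q) = -5 + d + q (J(d, q) = (d + q) - 5 = -5 + d + q)
X(-22, 1)*J(-13, 3) - 358 = (18*1)*(-5 - 13 + 3) - 358 = 18*(-15) - 358 = -270 - 358 = -628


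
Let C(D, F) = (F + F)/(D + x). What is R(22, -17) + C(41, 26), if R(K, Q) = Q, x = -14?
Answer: -407/27 ≈ -15.074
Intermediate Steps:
C(D, F) = 2*F/(-14 + D) (C(D, F) = (F + F)/(D - 14) = (2*F)/(-14 + D) = 2*F/(-14 + D))
R(22, -17) + C(41, 26) = -17 + 2*26/(-14 + 41) = -17 + 2*26/27 = -17 + 2*26*(1/27) = -17 + 52/27 = -407/27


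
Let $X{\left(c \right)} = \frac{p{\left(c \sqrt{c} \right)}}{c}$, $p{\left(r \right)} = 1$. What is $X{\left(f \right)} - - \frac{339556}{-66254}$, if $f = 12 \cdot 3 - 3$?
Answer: $- \frac{5569547}{1093191} \approx -5.0948$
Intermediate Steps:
$f = 33$ ($f = 36 - 3 = 33$)
$X{\left(c \right)} = \frac{1}{c}$ ($X{\left(c \right)} = 1 \frac{1}{c} = \frac{1}{c}$)
$X{\left(f \right)} - - \frac{339556}{-66254} = \frac{1}{33} - - \frac{339556}{-66254} = \frac{1}{33} - \left(-339556\right) \left(- \frac{1}{66254}\right) = \frac{1}{33} - \frac{169778}{33127} = - \frac{5569547}{1093191}$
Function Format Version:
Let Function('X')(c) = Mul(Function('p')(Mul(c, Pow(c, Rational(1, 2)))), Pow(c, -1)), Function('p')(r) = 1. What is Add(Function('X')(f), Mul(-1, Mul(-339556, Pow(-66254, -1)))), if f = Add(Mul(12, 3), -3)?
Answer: Rational(-5569547, 1093191) ≈ -5.0948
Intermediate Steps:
f = 33 (f = Add(36, -3) = 33)
Function('X')(c) = Pow(c, -1) (Function('X')(c) = Mul(1, Pow(c, -1)) = Pow(c, -1))
Add(Function('X')(f), Mul(-1, Mul(-339556, Pow(-66254, -1)))) = Add(Pow(33, -1), Mul(-1, Mul(-339556, Pow(-66254, -1)))) = Add(Rational(1, 33), Mul(-1, Mul(-339556, Rational(-1, 66254)))) = Add(Rational(1, 33), Mul(-1, Rational(169778, 33127))) = Add(Rational(1, 33), Rational(-169778, 33127)) = Rational(-5569547, 1093191)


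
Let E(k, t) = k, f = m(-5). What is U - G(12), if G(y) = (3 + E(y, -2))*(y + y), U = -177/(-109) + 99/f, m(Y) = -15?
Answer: -198912/545 ≈ -364.98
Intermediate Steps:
f = -15
U = -2712/545 (U = -177/(-109) + 99/(-15) = -177*(-1/109) + 99*(-1/15) = 177/109 - 33/5 = -2712/545 ≈ -4.9762)
G(y) = 2*y*(3 + y) (G(y) = (3 + y)*(y + y) = (3 + y)*(2*y) = 2*y*(3 + y))
U - G(12) = -2712/545 - 2*12*(3 + 12) = -2712/545 - 2*12*15 = -2712/545 - 1*360 = -2712/545 - 360 = -198912/545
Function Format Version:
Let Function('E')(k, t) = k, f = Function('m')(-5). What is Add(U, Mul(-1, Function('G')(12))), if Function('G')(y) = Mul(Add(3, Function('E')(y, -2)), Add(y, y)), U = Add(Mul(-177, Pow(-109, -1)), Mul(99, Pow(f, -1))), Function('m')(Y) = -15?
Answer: Rational(-198912, 545) ≈ -364.98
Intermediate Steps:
f = -15
U = Rational(-2712, 545) (U = Add(Mul(-177, Pow(-109, -1)), Mul(99, Pow(-15, -1))) = Add(Mul(-177, Rational(-1, 109)), Mul(99, Rational(-1, 15))) = Add(Rational(177, 109), Rational(-33, 5)) = Rational(-2712, 545) ≈ -4.9762)
Function('G')(y) = Mul(2, y, Add(3, y)) (Function('G')(y) = Mul(Add(3, y), Add(y, y)) = Mul(Add(3, y), Mul(2, y)) = Mul(2, y, Add(3, y)))
Add(U, Mul(-1, Function('G')(12))) = Add(Rational(-2712, 545), Mul(-1, Mul(2, 12, Add(3, 12)))) = Add(Rational(-2712, 545), Mul(-1, Mul(2, 12, 15))) = Add(Rational(-2712, 545), Mul(-1, 360)) = Add(Rational(-2712, 545), -360) = Rational(-198912, 545)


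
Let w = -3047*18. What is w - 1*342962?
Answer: -397808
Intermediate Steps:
w = -54846
w - 1*342962 = -54846 - 1*342962 = -54846 - 342962 = -397808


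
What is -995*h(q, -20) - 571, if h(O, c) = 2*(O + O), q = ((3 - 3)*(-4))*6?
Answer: -571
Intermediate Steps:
q = 0 (q = (0*(-4))*6 = 0*6 = 0)
h(O, c) = 4*O (h(O, c) = 2*(2*O) = 4*O)
-995*h(q, -20) - 571 = -3980*0 - 571 = -995*0 - 571 = 0 - 571 = -571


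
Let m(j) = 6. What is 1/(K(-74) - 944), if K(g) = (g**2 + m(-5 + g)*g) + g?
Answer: 1/4014 ≈ 0.00024913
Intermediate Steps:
K(g) = g**2 + 7*g (K(g) = (g**2 + 6*g) + g = g**2 + 7*g)
1/(K(-74) - 944) = 1/(-74*(7 - 74) - 944) = 1/(-74*(-67) - 944) = 1/(4958 - 944) = 1/4014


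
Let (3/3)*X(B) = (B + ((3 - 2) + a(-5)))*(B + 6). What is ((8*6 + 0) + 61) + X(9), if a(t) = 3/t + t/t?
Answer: 265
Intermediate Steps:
a(t) = 1 + 3/t (a(t) = 3/t + 1 = 1 + 3/t)
X(B) = (6 + B)*(7/5 + B) (X(B) = (B + ((3 - 2) + (3 - 5)/(-5)))*(B + 6) = (B + (1 - ⅕*(-2)))*(6 + B) = (B + (1 + ⅖))*(6 + B) = (B + 7/5)*(6 + B) = (7/5 + B)*(6 + B) = (6 + B)*(7/5 + B))
((8*6 + 0) + 61) + X(9) = ((8*6 + 0) + 61) + (42/5 + 9² + (37/5)*9) = ((48 + 0) + 61) + (42/5 + 81 + 333/5) = (48 + 61) + 156 = 109 + 156 = 265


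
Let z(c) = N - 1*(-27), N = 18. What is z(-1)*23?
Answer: 1035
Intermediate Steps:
z(c) = 45 (z(c) = 18 - 1*(-27) = 18 + 27 = 45)
z(-1)*23 = 45*23 = 1035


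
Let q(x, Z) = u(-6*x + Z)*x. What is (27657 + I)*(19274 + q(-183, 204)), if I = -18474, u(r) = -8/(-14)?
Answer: 1232230038/7 ≈ 1.7603e+8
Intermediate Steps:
u(r) = 4/7 (u(r) = -8*(-1/14) = 4/7)
q(x, Z) = 4*x/7
(27657 + I)*(19274 + q(-183, 204)) = (27657 - 18474)*(19274 + (4/7)*(-183)) = 9183*(19274 - 732/7) = 9183*(134186/7) = 1232230038/7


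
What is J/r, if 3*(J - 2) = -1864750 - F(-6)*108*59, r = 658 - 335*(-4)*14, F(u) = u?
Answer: -913256/29127 ≈ -31.354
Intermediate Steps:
r = 19418 (r = 658 + 1340*14 = 658 + 18760 = 19418)
J = -1826512/3 (J = 2 + (-1864750 - (-6*108)*59)/3 = 2 + (-1864750 - (-648)*59)/3 = 2 + (-1864750 - 1*(-38232))/3 = 2 + (-1864750 + 38232)/3 = 2 + (⅓)*(-1826518) = 2 - 1826518/3 = -1826512/3 ≈ -6.0884e+5)
J/r = -1826512/3/19418 = -1826512/3*1/19418 = -913256/29127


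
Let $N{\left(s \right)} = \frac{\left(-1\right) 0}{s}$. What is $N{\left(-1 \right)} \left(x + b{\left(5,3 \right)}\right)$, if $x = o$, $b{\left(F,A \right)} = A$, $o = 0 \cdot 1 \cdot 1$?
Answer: $0$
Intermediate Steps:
$o = 0$ ($o = 0 \cdot 1 = 0$)
$x = 0$
$N{\left(s \right)} = 0$ ($N{\left(s \right)} = \frac{0}{s} = 0$)
$N{\left(-1 \right)} \left(x + b{\left(5,3 \right)}\right) = 0 \left(0 + 3\right) = 0 \cdot 3 = 0$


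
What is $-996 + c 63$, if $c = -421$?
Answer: $-27519$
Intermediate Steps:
$-996 + c 63 = -996 - 26523 = -27519$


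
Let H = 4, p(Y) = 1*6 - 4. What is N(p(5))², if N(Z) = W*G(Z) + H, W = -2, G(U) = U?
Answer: 0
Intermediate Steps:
p(Y) = 2 (p(Y) = 6 - 4 = 2)
N(Z) = 4 - 2*Z (N(Z) = -2*Z + 4 = 4 - 2*Z)
N(p(5))² = (4 - 2*2)² = (4 - 4)² = 0² = 0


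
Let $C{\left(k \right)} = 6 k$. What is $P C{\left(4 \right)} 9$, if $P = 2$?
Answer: $432$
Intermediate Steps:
$P C{\left(4 \right)} 9 = 2 \cdot 6 \cdot 4 \cdot 9 = 2 \cdot 24 \cdot 9 = 48 \cdot 9 = 432$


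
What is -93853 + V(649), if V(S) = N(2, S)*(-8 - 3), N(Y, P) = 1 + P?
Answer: -101003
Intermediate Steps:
V(S) = -11 - 11*S (V(S) = (1 + S)*(-8 - 3) = (1 + S)*(-11) = -11 - 11*S)
-93853 + V(649) = -93853 + (-11 - 11*649) = -93853 + (-11 - 7139) = -93853 - 7150 = -101003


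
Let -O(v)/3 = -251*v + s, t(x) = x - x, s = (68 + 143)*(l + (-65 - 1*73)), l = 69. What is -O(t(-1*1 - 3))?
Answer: -43677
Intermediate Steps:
s = -14559 (s = (68 + 143)*(69 + (-65 - 1*73)) = 211*(69 + (-65 - 73)) = 211*(69 - 138) = 211*(-69) = -14559)
t(x) = 0
O(v) = 43677 + 753*v (O(v) = -3*(-251*v - 14559) = -3*(-14559 - 251*v) = 43677 + 753*v)
-O(t(-1*1 - 3)) = -(43677 + 753*0) = -(43677 + 0) = -1*43677 = -43677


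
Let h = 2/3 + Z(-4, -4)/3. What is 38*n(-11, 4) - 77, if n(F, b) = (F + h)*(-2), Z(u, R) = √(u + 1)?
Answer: 2125/3 - 76*I*√3/3 ≈ 708.33 - 43.879*I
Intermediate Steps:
Z(u, R) = √(1 + u)
h = ⅔ + I*√3/3 (h = 2/3 + √(1 - 4)/3 = 2*(⅓) + √(-3)*(⅓) = ⅔ + (I*√3)*(⅓) = ⅔ + I*√3/3 ≈ 0.66667 + 0.57735*I)
n(F, b) = -4/3 - 2*F - 2*I*√3/3 (n(F, b) = (F + (⅔ + I*√3/3))*(-2) = (⅔ + F + I*√3/3)*(-2) = -4/3 - 2*F - 2*I*√3/3)
38*n(-11, 4) - 77 = 38*(-4/3 - 2*(-11) - 2*I*√3/3) - 77 = 38*(-4/3 + 22 - 2*I*√3/3) - 77 = 38*(62/3 - 2*I*√3/3) - 77 = (2356/3 - 76*I*√3/3) - 77 = 2125/3 - 76*I*√3/3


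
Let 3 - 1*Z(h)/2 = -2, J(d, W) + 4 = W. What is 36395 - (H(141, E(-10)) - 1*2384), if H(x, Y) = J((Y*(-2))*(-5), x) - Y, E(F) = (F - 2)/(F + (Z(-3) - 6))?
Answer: 38644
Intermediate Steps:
J(d, W) = -4 + W
Z(h) = 10 (Z(h) = 6 - 2*(-2) = 6 + 4 = 10)
E(F) = (-2 + F)/(4 + F) (E(F) = (F - 2)/(F + (10 - 6)) = (-2 + F)/(F + 4) = (-2 + F)/(4 + F))
H(x, Y) = -4 + x - Y (H(x, Y) = (-4 + x) - Y = -4 + x - Y)
36395 - (H(141, E(-10)) - 1*2384) = 36395 - ((-4 + 141 - (-2 - 10)/(4 - 10)) - 1*2384) = 36395 - ((-4 + 141 - (-12)/(-6)) - 2384) = 36395 - ((-4 + 141 - (-1)*(-12)/6) - 2384) = 36395 - ((-4 + 141 - 1*2) - 2384) = 36395 - ((-4 + 141 - 2) - 2384) = 36395 - (135 - 2384) = 36395 - 1*(-2249) = 36395 + 2249 = 38644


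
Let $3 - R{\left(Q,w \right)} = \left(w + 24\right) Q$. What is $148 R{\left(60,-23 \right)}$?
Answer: $-8436$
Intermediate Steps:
$R{\left(Q,w \right)} = 3 - Q \left(24 + w\right)$ ($R{\left(Q,w \right)} = 3 - \left(w + 24\right) Q = 3 - \left(24 + w\right) Q = 3 - Q \left(24 + w\right)$)
$148 R{\left(60,-23 \right)} = 148 \left(3 - 1440 - 60 \left(-23\right)\right) = 148 \left(3 - 1440 + 1380\right) = 148 \left(-57\right) = -8436$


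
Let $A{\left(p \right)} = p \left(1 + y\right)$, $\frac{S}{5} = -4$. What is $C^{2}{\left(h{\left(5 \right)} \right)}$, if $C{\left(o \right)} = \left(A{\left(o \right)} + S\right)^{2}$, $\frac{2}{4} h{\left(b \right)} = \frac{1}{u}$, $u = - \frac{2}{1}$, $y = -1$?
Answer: $160000$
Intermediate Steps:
$u = -2$ ($u = \left(-2\right) 1 = -2$)
$S = -20$ ($S = 5 \left(-4\right) = -20$)
$A{\left(p \right)} = 0$ ($A{\left(p \right)} = p \left(1 - 1\right) = p 0 = 0$)
$h{\left(b \right)} = -1$ ($h{\left(b \right)} = \frac{2}{-2} = 2 \left(- \frac{1}{2}\right) = -1$)
$C{\left(o \right)} = 400$ ($C{\left(o \right)} = \left(0 - 20\right)^{2} = \left(-20\right)^{2} = 400$)
$C^{2}{\left(h{\left(5 \right)} \right)} = 400^{2} = 160000$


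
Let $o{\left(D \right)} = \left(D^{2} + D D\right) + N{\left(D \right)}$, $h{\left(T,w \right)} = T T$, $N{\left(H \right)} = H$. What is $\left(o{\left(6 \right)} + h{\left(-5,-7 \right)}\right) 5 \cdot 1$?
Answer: $515$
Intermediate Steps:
$h{\left(T,w \right)} = T^{2}$
$o{\left(D \right)} = D + 2 D^{2}$ ($o{\left(D \right)} = \left(D^{2} + D D\right) + D = \left(D^{2} + D^{2}\right) + D = 2 D^{2} + D = D + 2 D^{2}$)
$\left(o{\left(6 \right)} + h{\left(-5,-7 \right)}\right) 5 \cdot 1 = \left(6 \left(1 + 2 \cdot 6\right) + \left(-5\right)^{2}\right) 5 \cdot 1 = \left(6 \left(1 + 12\right) + 25\right) 5 = \left(6 \cdot 13 + 25\right) 5 = \left(78 + 25\right) 5 = 103 \cdot 5 = 515$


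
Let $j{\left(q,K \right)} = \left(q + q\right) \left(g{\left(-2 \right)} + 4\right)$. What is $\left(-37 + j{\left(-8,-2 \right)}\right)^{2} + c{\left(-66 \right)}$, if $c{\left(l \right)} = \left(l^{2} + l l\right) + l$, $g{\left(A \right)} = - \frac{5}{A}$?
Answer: $28527$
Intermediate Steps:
$j{\left(q,K \right)} = 13 q$ ($j{\left(q,K \right)} = \left(q + q\right) \left(- \frac{5}{-2} + 4\right) = 2 q \left(\left(-5\right) \left(- \frac{1}{2}\right) + 4\right) = 2 q \left(\frac{5}{2} + 4\right) = 2 q \frac{13}{2} = 13 q$)
$c{\left(l \right)} = l + 2 l^{2}$ ($c{\left(l \right)} = \left(l^{2} + l^{2}\right) + l = 2 l^{2} + l = l + 2 l^{2}$)
$\left(-37 + j{\left(-8,-2 \right)}\right)^{2} + c{\left(-66 \right)} = \left(-37 + 13 \left(-8\right)\right)^{2} - 66 \left(1 + 2 \left(-66\right)\right) = \left(-37 - 104\right)^{2} - 66 \left(1 - 132\right) = \left(-141\right)^{2} - -8646 = 19881 + 8646 = 28527$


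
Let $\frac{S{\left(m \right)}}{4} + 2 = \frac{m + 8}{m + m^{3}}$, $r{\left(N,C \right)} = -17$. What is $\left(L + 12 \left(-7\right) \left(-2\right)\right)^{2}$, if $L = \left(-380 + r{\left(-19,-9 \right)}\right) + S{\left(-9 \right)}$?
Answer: $\frac{7647677401}{136161} \approx 56166.0$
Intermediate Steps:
$S{\left(m \right)} = -8 + \frac{4 \left(8 + m\right)}{m + m^{3}}$ ($S{\left(m \right)} = -8 + 4 \frac{m + 8}{m + m^{3}} = -8 + 4 \frac{8 + m}{m + m^{3}} = -8 + \frac{4 \left(8 + m\right)}{m + m^{3}}$)
$L = - \frac{149443}{369}$ ($L = \left(-380 - 17\right) + \frac{32 - 8 \left(-9\right)^{3} - -36}{-9 + \left(-9\right)^{3}} = -397 + \frac{32 - -5832 + 36}{-9 - 729} = -397 + \frac{32 + 5832 + 36}{-738} = -397 - \frac{2950}{369} = - \frac{149443}{369} \approx -404.99$)
$\left(L + 12 \left(-7\right) \left(-2\right)\right)^{2} = \left(- \frac{149443}{369} + 12 \left(-7\right) \left(-2\right)\right)^{2} = \left(- \frac{149443}{369} - -168\right)^{2} = \left(- \frac{149443}{369} + 168\right)^{2} = \left(- \frac{87451}{369}\right)^{2} = \frac{7647677401}{136161}$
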